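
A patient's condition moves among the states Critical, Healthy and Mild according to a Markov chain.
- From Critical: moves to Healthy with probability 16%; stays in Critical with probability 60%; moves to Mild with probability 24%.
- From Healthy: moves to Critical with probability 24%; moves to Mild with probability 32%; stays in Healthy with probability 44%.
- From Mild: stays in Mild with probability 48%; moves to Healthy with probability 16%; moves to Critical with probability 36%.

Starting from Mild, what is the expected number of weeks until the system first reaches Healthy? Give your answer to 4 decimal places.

6.2500

Let t(s) be the expected number of weeks to first reach Healthy from state s, with t(Healthy) = 0. Conditioning on the first week:
t(Critical) = 1 + 0.6·t(Critical) + 0.24·t(Mild)
t(Mild) = 1 + 0.36·t(Critical) + 0.48·t(Mild)
Solving: t(Critical) = 6.2500, t(Mild) = 6.2500.
Expected weeks from Mild to Healthy: 6.2500.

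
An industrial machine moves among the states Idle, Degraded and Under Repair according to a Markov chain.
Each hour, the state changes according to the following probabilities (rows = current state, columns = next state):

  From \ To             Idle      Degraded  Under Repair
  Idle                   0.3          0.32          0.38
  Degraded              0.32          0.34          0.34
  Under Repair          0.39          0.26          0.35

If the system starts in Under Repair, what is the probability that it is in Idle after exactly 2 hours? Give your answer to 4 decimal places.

Sum over the intermediate state after 1 hour:
P = P(Under Repair→Idle)·P(Idle→Idle) + P(Under Repair→Degraded)·P(Degraded→Idle) + P(Under Repair→Under Repair)·P(Under Repair→Idle)
  = 0.39×0.3 + 0.26×0.32 + 0.35×0.39
  = 0.1170 + 0.0832 + 0.1365 = 0.3367

0.3367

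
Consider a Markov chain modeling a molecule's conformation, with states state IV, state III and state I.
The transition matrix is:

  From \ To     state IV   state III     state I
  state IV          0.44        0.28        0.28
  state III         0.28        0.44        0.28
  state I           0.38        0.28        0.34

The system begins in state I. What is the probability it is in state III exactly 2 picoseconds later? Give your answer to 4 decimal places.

Sum over the intermediate state after 1 picosecond:
P = P(state I→state IV)·P(state IV→state III) + P(state I→state III)·P(state III→state III) + P(state I→state I)·P(state I→state III)
  = 0.38×0.28 + 0.28×0.44 + 0.34×0.28
  = 0.1064 + 0.1232 + 0.0952 = 0.3248

0.3248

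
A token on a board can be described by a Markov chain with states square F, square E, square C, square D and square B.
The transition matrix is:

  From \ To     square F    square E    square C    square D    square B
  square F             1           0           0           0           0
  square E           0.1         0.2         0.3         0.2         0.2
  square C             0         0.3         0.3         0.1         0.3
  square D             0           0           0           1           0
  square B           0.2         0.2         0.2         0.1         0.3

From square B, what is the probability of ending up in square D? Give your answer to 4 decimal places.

Let h(s) be the probability of absorption at square D starting from transient state s. Then h(square D) = 1 and h(square F) = 0. By first-step analysis:
h(square E) = 0.1·0 + 0.2·h(square E) + 0.3·h(square C) + 0.2·1 + 0.2·h(square B)
h(square C) = 0.3·h(square E) + 0.3·h(square C) + 0.1·1 + 0.3·h(square B)
h(square B) = 0.2·0 + 0.2·h(square E) + 0.2·h(square C) + 0.1·1 + 0.3·h(square B)
Solving: h(square E) = 0.6009, h(square C) = 0.6099, h(square B) = 0.4888.
Starting from square B, the probability is 0.4888.

0.4888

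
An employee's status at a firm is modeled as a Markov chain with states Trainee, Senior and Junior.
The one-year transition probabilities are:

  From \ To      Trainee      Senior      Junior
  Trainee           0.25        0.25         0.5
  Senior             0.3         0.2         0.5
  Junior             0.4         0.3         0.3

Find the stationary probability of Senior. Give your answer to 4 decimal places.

0.2579

Let the stationary distribution be π with π = πP and π_1 + π_2 + π_3 = 1.
π_1 = 0.25·π_1 + 0.3·π_2 + 0.4·π_3
π_2 = 0.25·π_1 + 0.2·π_2 + 0.3·π_3
Solving with the normalization constraint gives π = (0.3254, 0.2579, 0.4167).
So the stationary probability of Senior is 0.2579.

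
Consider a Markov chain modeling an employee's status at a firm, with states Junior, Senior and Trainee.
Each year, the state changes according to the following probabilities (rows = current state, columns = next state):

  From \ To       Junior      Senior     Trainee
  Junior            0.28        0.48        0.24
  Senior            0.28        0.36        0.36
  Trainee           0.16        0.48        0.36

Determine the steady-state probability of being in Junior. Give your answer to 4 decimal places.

Let the stationary distribution be π with π = πP and π_1 + π_2 + π_3 = 1.
π_1 = 0.28·π_1 + 0.28·π_2 + 0.16·π_3
π_2 = 0.48·π_1 + 0.36·π_2 + 0.48·π_3
Solving with the normalization constraint gives π = (0.2403, 0.4286, 0.3312).
So the stationary probability of Junior is 0.2403.

0.2403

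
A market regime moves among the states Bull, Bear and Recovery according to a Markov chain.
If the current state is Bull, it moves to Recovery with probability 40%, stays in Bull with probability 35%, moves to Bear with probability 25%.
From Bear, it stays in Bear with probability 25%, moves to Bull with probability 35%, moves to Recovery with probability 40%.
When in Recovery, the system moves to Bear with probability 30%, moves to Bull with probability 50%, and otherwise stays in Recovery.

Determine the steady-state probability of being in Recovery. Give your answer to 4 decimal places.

Let the stationary distribution be π with π = πP and π_1 + π_2 + π_3 = 1.
π_1 = 0.35·π_1 + 0.35·π_2 + 0.5·π_3
π_2 = 0.25·π_1 + 0.25·π_2 + 0.3·π_3
Solving with the normalization constraint gives π = (0.4000, 0.2667, 0.3333).
So the stationary probability of Recovery is 0.3333.

0.3333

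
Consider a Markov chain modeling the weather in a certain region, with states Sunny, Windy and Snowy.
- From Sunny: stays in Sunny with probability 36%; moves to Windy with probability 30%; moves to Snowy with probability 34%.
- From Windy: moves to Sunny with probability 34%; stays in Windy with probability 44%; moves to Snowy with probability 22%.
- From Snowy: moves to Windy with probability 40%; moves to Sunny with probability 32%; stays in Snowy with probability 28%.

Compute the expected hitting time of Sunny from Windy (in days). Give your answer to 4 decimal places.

2.9822

Let t(s) be the expected number of days to first reach Sunny from state s, with t(Sunny) = 0. Conditioning on the first day:
t(Windy) = 1 + 0.44·t(Windy) + 0.22·t(Snowy)
t(Snowy) = 1 + 0.4·t(Windy) + 0.28·t(Snowy)
Solving: t(Windy) = 2.9822, t(Snowy) = 3.0457.
Expected days from Windy to Sunny: 2.9822.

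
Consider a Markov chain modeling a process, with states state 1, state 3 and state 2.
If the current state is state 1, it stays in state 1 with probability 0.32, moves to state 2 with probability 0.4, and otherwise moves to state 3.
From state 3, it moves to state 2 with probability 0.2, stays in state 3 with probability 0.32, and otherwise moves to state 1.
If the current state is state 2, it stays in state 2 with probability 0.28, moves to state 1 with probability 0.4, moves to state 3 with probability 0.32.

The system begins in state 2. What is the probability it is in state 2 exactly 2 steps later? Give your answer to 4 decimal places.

0.3024

Sum over the intermediate state after 1 step:
P = P(state 2→state 1)·P(state 1→state 2) + P(state 2→state 3)·P(state 3→state 2) + P(state 2→state 2)·P(state 2→state 2)
  = 0.4×0.4 + 0.32×0.2 + 0.28×0.28
  = 0.1600 + 0.0640 + 0.0784 = 0.3024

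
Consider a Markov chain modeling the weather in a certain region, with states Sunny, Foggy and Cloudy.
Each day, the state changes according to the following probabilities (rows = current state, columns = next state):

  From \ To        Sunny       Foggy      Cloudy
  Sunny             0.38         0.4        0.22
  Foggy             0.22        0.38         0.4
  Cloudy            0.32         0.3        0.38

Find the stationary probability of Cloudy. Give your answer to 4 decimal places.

0.3388

Let the stationary distribution be π with π = πP and π_1 + π_2 + π_3 = 1.
π_1 = 0.38·π_1 + 0.22·π_2 + 0.32·π_3
π_2 = 0.4·π_1 + 0.38·π_2 + 0.3·π_3
Solving with the normalization constraint gives π = (0.3022, 0.3589, 0.3388).
So the stationary probability of Cloudy is 0.3388.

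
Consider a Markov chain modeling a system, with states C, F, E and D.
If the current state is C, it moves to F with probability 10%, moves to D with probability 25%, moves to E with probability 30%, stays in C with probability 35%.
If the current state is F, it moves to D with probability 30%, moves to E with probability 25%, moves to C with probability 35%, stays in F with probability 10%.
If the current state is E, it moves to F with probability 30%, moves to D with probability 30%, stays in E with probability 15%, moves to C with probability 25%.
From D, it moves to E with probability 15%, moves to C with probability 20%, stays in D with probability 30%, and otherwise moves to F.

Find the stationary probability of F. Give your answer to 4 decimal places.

Let the stationary distribution be π with π = πP and π_1 + π_2 + π_3 + π_4 = 1.
π_1 = 0.35·π_1 + 0.35·π_2 + 0.25·π_3 + 0.2·π_4
π_2 = 0.1·π_1 + 0.1·π_2 + 0.3·π_3 + 0.35·π_4
π_3 = 0.3·π_1 + 0.25·π_2 + 0.15·π_3 + 0.15·π_4
Solving with the normalization constraint gives π = (0.2857, 0.2143, 0.2143, 0.2857).
So the stationary probability of F is 0.2143.

0.2143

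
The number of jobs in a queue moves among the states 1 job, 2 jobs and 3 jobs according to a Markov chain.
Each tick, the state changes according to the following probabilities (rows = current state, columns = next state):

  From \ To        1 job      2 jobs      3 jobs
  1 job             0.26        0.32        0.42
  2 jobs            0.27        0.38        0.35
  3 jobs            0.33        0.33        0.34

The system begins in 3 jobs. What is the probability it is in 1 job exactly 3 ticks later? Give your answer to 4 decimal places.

0.2893

Propagate the distribution vector 3 ticks from 3 jobs.
After 0 ticks: (0.0000, 0.0000, 1.0000)
After 1 tick: (0.3300, 0.3300, 0.3400)
After 2 ticks: (0.2871, 0.3432, 0.3697)
After 3 ticks: (0.2893, 0.3443, 0.3664)
P(in 1 job after 3 ticks) = 0.2893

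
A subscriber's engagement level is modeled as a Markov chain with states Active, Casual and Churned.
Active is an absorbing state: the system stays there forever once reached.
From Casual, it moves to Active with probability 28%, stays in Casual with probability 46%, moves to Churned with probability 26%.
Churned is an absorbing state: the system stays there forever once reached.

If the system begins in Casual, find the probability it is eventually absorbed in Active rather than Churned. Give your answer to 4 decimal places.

Let h(s) be the probability of absorption at Active starting from transient state s. Then h(Active) = 1 and h(Churned) = 0. By first-step analysis:
h(Casual) = 0.28·1 + 0.46·h(Casual) + 0.26·0
Solving: h(Casual) = 0.5185.
Starting from Casual, the probability is 0.5185.

0.5185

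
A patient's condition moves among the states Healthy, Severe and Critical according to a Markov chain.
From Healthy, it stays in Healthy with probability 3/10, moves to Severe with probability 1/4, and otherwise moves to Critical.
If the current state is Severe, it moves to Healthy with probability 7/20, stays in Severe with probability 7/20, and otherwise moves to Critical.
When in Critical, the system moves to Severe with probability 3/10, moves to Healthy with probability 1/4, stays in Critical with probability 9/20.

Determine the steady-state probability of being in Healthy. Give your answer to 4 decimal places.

Let the stationary distribution be π with π = πP and π_1 + π_2 + π_3 = 1.
π_1 = 0.3·π_1 + 0.35·π_2 + 0.25·π_3
π_2 = 0.25·π_1 + 0.35·π_2 + 0.3·π_3
Solving with the normalization constraint gives π = (0.2948, 0.3003, 0.4050).
So the stationary probability of Healthy is 0.2948.

0.2948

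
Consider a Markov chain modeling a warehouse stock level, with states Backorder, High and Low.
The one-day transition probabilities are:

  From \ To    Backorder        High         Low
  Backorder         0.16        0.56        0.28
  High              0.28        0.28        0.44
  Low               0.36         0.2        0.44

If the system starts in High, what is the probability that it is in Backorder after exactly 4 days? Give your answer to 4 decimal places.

0.2783

Propagate the distribution vector 4 days from High.
After 0 days: (0.0000, 1.0000, 0.0000)
After 1 day: (0.2800, 0.2800, 0.4400)
After 2 days: (0.2816, 0.3232, 0.3952)
After 3 days: (0.2778, 0.3272, 0.3949)
After 4 days: (0.2783, 0.3262, 0.3955)
P(in Backorder after 4 days) = 0.2783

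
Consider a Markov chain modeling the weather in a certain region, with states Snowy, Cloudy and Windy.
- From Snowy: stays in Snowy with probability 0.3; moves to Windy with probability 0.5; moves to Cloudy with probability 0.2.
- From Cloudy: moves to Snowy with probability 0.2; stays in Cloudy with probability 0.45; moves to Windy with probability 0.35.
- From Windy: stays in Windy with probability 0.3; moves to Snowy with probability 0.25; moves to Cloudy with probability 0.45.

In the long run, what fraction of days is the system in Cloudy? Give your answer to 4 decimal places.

Let the stationary distribution be π with π = πP and π_1 + π_2 + π_3 = 1.
π_1 = 0.3·π_1 + 0.2·π_2 + 0.25·π_3
π_2 = 0.2·π_1 + 0.45·π_2 + 0.45·π_3
Solving with the normalization constraint gives π = (0.2427, 0.3893, 0.3680).
So the stationary probability of Cloudy is 0.3893.

0.3893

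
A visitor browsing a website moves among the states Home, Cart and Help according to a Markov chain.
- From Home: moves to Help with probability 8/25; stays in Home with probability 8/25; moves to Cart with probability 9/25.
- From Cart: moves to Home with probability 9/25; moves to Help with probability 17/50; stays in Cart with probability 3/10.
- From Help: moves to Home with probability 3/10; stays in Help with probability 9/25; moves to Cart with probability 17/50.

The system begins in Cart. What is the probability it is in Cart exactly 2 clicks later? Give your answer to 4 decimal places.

Sum over the intermediate state after 1 click:
P = P(Cart→Home)·P(Home→Cart) + P(Cart→Cart)·P(Cart→Cart) + P(Cart→Help)·P(Help→Cart)
  = 0.36×0.36 + 0.3×0.3 + 0.34×0.34
  = 0.1296 + 0.0900 + 0.1156 = 0.3352

0.3352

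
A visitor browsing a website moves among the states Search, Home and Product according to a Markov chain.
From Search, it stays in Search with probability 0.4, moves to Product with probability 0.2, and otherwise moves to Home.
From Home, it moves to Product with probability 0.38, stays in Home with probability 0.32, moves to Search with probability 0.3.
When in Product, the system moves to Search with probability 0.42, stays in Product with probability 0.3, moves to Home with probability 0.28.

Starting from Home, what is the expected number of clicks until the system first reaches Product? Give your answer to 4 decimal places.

3.1250

Let t(s) be the expected number of clicks to first reach Product from state s, with t(Product) = 0. Conditioning on the first click:
t(Search) = 1 + 0.4·t(Search) + 0.4·t(Home)
t(Home) = 1 + 0.3·t(Search) + 0.32·t(Home)
Solving: t(Search) = 3.7500, t(Home) = 3.1250.
Expected clicks from Home to Product: 3.1250.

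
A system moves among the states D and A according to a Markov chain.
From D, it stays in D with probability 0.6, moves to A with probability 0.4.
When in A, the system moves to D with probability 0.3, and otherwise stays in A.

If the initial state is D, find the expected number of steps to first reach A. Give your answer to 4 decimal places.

Let t(s) be the expected number of steps to first reach A from state s, with t(A) = 0. Conditioning on the first step:
t(D) = 1 + 0.6·t(D)
Solving: t(D) = 2.5000.
Expected steps from D to A: 2.5000.

2.5000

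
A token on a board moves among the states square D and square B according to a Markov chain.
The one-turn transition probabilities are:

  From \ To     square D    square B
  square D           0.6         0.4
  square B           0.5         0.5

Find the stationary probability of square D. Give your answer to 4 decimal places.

Let the stationary distribution be π with π = πP and π_1 + π_2 = 1.
π_1 = 0.6·π_1 + 0.5·π_2
Solving with the normalization constraint gives π = (0.5556, 0.4444).
So the stationary probability of square D is 0.5556.

0.5556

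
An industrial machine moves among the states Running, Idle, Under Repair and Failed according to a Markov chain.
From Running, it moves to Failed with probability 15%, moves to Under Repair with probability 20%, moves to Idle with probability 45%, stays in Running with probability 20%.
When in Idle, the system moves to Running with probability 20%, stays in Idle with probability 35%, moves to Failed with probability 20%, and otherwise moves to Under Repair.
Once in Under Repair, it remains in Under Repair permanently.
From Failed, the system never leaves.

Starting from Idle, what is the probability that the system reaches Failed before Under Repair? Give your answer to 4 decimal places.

0.4419

Let h(s) be the probability of absorption at Failed starting from transient state s. Then h(Failed) = 1 and h(Under Repair) = 0. By first-step analysis:
h(Running) = 0.2·h(Running) + 0.45·h(Idle) + 0.2·0 + 0.15·1
h(Idle) = 0.2·h(Running) + 0.35·h(Idle) + 0.25·0 + 0.2·1
Solving: h(Running) = 0.4360, h(Idle) = 0.4419.
Starting from Idle, the probability is 0.4419.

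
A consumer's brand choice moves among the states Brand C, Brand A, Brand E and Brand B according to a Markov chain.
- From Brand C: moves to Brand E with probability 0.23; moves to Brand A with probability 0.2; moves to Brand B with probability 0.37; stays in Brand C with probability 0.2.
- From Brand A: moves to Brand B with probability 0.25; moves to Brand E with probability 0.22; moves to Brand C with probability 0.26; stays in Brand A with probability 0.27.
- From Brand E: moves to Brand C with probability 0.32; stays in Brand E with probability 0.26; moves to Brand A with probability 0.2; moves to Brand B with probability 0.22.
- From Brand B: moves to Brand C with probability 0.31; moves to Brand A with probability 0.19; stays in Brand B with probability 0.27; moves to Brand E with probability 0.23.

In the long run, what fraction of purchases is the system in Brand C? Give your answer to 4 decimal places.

Let the stationary distribution be π with π = πP and π_1 + π_2 + π_3 + π_4 = 1.
π_1 = 0.2·π_1 + 0.26·π_2 + 0.32·π_3 + 0.31·π_4
π_2 = 0.2·π_1 + 0.27·π_2 + 0.2·π_3 + 0.19·π_4
π_3 = 0.23·π_1 + 0.22·π_2 + 0.26·π_3 + 0.23·π_4
Solving with the normalization constraint gives π = (0.2718, 0.2120, 0.2349, 0.2812).
So the stationary probability of Brand C is 0.2718.

0.2718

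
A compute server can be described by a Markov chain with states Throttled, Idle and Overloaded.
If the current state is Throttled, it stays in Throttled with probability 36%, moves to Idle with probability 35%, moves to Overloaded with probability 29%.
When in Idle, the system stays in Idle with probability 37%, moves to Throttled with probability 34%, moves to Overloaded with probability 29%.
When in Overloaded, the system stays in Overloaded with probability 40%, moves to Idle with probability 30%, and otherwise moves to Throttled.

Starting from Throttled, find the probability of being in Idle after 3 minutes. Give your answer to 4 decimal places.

Propagate the distribution vector 3 minutes from Throttled.
After 0 minutes: (1.0000, 0.0000, 0.0000)
After 1 minute: (0.3600, 0.3500, 0.2900)
After 2 minutes: (0.3356, 0.3425, 0.3219)
After 3 minutes: (0.3338, 0.3408, 0.3254)
P(in Idle after 3 minutes) = 0.3408

0.3408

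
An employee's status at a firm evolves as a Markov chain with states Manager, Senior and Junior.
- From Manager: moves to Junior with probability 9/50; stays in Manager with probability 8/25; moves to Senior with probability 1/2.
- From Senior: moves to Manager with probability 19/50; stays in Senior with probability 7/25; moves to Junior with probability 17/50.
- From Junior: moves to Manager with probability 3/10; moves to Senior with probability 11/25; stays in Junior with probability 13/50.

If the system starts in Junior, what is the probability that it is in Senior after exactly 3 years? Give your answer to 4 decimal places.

Propagate the distribution vector 3 years from Junior.
After 0 years: (0.0000, 0.0000, 1.0000)
After 1 year: (0.3000, 0.4400, 0.2600)
After 2 years: (0.3412, 0.3876, 0.2712)
After 3 years: (0.3378, 0.3985, 0.2637)
P(in Senior after 3 years) = 0.3985

0.3985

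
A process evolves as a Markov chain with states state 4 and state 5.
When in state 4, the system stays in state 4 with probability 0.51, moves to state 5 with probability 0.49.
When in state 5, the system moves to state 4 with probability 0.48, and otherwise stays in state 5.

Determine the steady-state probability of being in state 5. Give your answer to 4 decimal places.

Let the stationary distribution be π with π = πP and π_1 + π_2 = 1.
π_1 = 0.51·π_1 + 0.48·π_2
Solving with the normalization constraint gives π = (0.4948, 0.5052).
So the stationary probability of state 5 is 0.5052.

0.5052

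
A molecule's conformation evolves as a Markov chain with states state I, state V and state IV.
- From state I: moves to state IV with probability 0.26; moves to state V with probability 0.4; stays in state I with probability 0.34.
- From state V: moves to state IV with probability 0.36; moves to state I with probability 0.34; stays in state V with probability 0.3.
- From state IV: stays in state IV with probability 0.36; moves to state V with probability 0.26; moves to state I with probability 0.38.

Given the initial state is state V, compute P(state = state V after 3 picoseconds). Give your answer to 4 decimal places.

Propagate the distribution vector 3 picoseconds from state V.
After 0 picoseconds: (0.0000, 1.0000, 0.0000)
After 1 picosecond: (0.3400, 0.3000, 0.3600)
After 2 picoseconds: (0.3544, 0.3196, 0.3260)
After 3 picoseconds: (0.3530, 0.3224, 0.3246)
P(in state V after 3 picoseconds) = 0.3224

0.3224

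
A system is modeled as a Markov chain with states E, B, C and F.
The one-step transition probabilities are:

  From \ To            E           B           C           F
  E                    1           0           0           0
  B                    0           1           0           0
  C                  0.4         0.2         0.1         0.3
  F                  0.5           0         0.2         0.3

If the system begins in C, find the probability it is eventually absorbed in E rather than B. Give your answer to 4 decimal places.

0.7544

Let h(s) be the probability of absorption at E starting from transient state s. Then h(E) = 1 and h(B) = 0. By first-step analysis:
h(C) = 0.4·1 + 0.2·0 + 0.1·h(C) + 0.3·h(F)
h(F) = 0.5·1 + 0.2·h(C) + 0.3·h(F)
Solving: h(C) = 0.7544, h(F) = 0.9298.
Starting from C, the probability is 0.7544.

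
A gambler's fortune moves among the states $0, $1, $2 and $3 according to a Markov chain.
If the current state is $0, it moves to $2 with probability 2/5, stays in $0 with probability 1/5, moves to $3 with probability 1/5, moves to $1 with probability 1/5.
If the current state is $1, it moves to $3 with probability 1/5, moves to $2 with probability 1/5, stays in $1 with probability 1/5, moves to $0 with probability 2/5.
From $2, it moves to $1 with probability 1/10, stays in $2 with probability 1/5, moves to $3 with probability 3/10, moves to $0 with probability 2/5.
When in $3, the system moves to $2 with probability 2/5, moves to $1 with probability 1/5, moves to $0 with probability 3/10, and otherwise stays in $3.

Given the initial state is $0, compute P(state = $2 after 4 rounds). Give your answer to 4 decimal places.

0.3032

Propagate the distribution vector 4 rounds from $0.
After 0 rounds: (1.0000, 0.0000, 0.0000, 0.0000)
After 1 round: (0.2000, 0.2000, 0.4000, 0.2000)
After 2 rounds: (0.3400, 0.1600, 0.2800, 0.2200)
After 3 rounds: (0.3100, 0.1720, 0.3120, 0.2060)
After 4 rounds: (0.3174, 0.1688, 0.3032, 0.2106)
P(in $2 after 4 rounds) = 0.3032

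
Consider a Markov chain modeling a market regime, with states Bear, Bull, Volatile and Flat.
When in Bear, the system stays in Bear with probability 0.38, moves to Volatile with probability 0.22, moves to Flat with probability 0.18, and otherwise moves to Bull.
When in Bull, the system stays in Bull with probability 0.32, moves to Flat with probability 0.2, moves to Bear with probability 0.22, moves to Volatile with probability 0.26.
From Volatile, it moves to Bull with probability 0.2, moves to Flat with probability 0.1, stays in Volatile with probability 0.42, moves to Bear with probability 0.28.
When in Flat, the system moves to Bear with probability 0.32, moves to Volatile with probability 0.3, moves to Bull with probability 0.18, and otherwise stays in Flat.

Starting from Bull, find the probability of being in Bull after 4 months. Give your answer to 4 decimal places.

Propagate the distribution vector 4 months from Bull.
After 0 months: (0.0000, 1.0000, 0.0000, 0.0000)
After 1 month: (0.2200, 0.3200, 0.2600, 0.2000)
After 2 months: (0.2908, 0.2388, 0.3008, 0.1696)
After 3 months: (0.3015, 0.2311, 0.3033, 0.1641)
After 4 months: (0.3029, 0.2305, 0.3030, 0.1636)
P(in Bull after 4 months) = 0.2305

0.2305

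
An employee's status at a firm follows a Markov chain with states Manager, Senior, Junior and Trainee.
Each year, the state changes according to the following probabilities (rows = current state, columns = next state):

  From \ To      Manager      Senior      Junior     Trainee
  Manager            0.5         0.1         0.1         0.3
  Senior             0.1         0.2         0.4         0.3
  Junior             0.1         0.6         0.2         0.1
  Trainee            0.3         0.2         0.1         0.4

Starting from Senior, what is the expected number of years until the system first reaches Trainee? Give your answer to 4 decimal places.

4.1379

Let t(s) be the expected number of years to first reach Trainee from state s, with t(Trainee) = 0. Conditioning on the first year:
t(Manager) = 1 + 0.5·t(Manager) + 0.1·t(Senior) + 0.1·t(Junior)
t(Senior) = 1 + 0.1·t(Manager) + 0.2·t(Senior) + 0.4·t(Junior)
t(Junior) = 1 + 0.1·t(Manager) + 0.6·t(Senior) + 0.2·t(Junior)
Solving: t(Manager) = 3.7931, t(Senior) = 4.1379, t(Junior) = 4.8276.
Expected years from Senior to Trainee: 4.1379.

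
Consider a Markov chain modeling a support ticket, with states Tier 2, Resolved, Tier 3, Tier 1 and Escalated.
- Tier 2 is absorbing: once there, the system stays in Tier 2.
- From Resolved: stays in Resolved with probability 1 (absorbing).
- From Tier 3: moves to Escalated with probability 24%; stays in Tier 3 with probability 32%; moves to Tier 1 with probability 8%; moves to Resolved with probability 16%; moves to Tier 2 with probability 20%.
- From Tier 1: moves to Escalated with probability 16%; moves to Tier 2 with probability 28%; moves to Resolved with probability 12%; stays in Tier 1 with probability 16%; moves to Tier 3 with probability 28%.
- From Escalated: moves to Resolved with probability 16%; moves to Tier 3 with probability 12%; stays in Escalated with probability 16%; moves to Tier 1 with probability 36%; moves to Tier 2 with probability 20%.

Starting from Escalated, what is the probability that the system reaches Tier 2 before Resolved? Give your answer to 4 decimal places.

Let h(s) be the probability of absorption at Tier 2 starting from transient state s. Then h(Tier 2) = 1 and h(Resolved) = 0. By first-step analysis:
h(Tier 3) = 0.2·1 + 0.16·0 + 0.32·h(Tier 3) + 0.08·h(Tier 1) + 0.24·h(Escalated)
h(Tier 1) = 0.28·1 + 0.12·0 + 0.28·h(Tier 3) + 0.16·h(Tier 1) + 0.16·h(Escalated)
h(Escalated) = 0.2·1 + 0.16·0 + 0.12·h(Tier 3) + 0.36·h(Tier 1) + 0.16·h(Escalated)
Solving: h(Tier 3) = 0.5794, h(Tier 1) = 0.6398, h(Escalated) = 0.5951.
Starting from Escalated, the probability is 0.5951.

0.5951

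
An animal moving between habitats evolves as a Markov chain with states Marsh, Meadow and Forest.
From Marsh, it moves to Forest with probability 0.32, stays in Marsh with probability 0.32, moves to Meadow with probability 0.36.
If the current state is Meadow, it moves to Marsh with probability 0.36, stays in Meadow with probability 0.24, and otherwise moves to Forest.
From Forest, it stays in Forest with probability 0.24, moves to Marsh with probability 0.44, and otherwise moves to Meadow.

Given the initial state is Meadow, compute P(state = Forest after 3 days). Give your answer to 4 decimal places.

0.3206

Propagate the distribution vector 3 days from Meadow.
After 0 days: (0.0000, 1.0000, 0.0000)
After 1 day: (0.3600, 0.2400, 0.4000)
After 2 days: (0.3776, 0.3152, 0.3072)
After 3 days: (0.3695, 0.3099, 0.3206)
P(in Forest after 3 days) = 0.3206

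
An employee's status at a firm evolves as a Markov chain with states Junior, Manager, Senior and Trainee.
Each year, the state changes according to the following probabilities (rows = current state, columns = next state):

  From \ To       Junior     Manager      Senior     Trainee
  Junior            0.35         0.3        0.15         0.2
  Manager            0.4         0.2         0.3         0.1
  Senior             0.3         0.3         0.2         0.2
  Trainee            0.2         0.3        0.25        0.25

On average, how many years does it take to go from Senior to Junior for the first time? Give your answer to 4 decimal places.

3.2353

Let t(s) be the expected number of years to first reach Junior from state s, with t(Junior) = 0. Conditioning on the first year:
t(Manager) = 1 + 0.2·t(Manager) + 0.3·t(Senior) + 0.1·t(Trainee)
t(Senior) = 1 + 0.3·t(Manager) + 0.2·t(Senior) + 0.2·t(Trainee)
t(Trainee) = 1 + 0.3·t(Manager) + 0.25·t(Senior) + 0.25·t(Trainee)
Solving: t(Manager) = 2.9102, t(Senior) = 3.2353, t(Trainee) = 3.5759.
Expected years from Senior to Junior: 3.2353.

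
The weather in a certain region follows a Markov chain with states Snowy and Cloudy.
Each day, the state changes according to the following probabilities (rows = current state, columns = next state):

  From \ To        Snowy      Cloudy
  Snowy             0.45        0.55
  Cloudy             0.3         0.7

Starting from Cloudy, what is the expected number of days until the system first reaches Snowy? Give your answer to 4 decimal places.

Let t(s) be the expected number of days to first reach Snowy from state s, with t(Snowy) = 0. Conditioning on the first day:
t(Cloudy) = 1 + 0.7·t(Cloudy)
Solving: t(Cloudy) = 3.3333.
Expected days from Cloudy to Snowy: 3.3333.

3.3333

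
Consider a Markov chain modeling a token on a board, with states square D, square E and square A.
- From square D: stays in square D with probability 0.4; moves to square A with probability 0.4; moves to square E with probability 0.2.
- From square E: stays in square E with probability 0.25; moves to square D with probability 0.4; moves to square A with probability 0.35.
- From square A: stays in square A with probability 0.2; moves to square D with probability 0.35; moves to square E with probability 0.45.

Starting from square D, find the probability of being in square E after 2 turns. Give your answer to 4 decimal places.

0.3100

Sum over the intermediate state after 1 turn:
P = P(square D→square D)·P(square D→square E) + P(square D→square E)·P(square E→square E) + P(square D→square A)·P(square A→square E)
  = 0.4×0.2 + 0.2×0.25 + 0.4×0.45
  = 0.0800 + 0.0500 + 0.1800 = 0.3100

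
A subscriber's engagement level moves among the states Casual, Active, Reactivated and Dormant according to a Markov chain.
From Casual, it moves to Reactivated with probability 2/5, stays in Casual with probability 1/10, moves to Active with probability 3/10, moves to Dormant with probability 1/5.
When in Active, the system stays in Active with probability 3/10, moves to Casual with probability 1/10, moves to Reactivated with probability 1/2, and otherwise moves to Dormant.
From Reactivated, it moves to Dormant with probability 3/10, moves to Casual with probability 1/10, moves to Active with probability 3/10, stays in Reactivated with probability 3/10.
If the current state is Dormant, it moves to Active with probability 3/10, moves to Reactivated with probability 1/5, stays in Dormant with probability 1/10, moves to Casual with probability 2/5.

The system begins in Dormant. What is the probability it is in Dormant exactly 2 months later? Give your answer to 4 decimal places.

0.1800

Propagate the distribution vector 2 months from Dormant.
After 0 months: (0.0000, 0.0000, 0.0000, 1.0000)
After 1 month: (0.4000, 0.3000, 0.2000, 0.1000)
After 2 months: (0.1300, 0.3000, 0.3900, 0.1800)
P(in Dormant after 2 months) = 0.1800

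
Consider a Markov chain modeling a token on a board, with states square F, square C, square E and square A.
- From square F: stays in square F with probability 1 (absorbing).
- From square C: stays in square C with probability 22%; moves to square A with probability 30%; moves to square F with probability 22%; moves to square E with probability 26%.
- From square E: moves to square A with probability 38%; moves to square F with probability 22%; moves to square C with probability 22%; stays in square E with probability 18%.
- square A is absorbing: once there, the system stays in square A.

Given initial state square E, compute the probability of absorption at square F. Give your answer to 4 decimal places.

Let h(s) be the probability of absorption at square F starting from transient state s. Then h(square F) = 1 and h(square A) = 0. By first-step analysis:
h(square C) = 0.22·1 + 0.22·h(square C) + 0.26·h(square E) + 0.3·0
h(square E) = 0.22·1 + 0.22·h(square C) + 0.18·h(square E) + 0.38·0
Solving: h(square C) = 0.4080, h(square E) = 0.3777.
Starting from square E, the probability is 0.3777.

0.3777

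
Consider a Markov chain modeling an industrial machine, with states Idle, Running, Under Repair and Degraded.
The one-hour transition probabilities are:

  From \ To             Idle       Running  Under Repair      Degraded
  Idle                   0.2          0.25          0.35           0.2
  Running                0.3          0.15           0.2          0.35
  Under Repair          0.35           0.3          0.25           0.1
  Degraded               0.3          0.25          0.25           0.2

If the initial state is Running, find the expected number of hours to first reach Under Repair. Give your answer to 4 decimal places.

3.9316

Let t(s) be the expected number of hours to first reach Under Repair from state s, with t(Under Repair) = 0. Conditioning on the first hour:
t(Idle) = 1 + 0.2·t(Idle) + 0.25·t(Running) + 0.2·t(Degraded)
t(Running) = 1 + 0.3·t(Idle) + 0.15·t(Running) + 0.35·t(Degraded)
t(Degraded) = 1 + 0.3·t(Idle) + 0.25·t(Running) + 0.2·t(Degraded)
Solving: t(Idle) = 3.4188, t(Running) = 3.9316, t(Degraded) = 3.7607.
Expected hours from Running to Under Repair: 3.9316.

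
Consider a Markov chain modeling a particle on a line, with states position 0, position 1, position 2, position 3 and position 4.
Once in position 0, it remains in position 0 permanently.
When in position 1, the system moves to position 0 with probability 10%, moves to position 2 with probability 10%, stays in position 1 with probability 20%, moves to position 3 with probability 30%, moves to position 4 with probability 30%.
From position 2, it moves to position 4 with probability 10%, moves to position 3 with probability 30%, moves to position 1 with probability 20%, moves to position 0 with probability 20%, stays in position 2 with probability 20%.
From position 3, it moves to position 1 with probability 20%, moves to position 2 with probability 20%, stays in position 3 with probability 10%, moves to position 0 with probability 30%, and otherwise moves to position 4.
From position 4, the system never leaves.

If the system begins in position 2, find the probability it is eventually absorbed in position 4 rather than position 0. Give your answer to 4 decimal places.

0.4459

Let h(s) be the probability of absorption at position 4 starting from transient state s. Then h(position 4) = 1 and h(position 0) = 0. By first-step analysis:
h(position 1) = 0.1·0 + 0.2·h(position 1) + 0.1·h(position 2) + 0.3·h(position 3) + 0.3·1
h(position 2) = 0.2·0 + 0.2·h(position 1) + 0.2·h(position 2) + 0.3·h(position 3) + 0.1·1
h(position 3) = 0.3·0 + 0.2·h(position 1) + 0.2·h(position 2) + 0.1·h(position 3) + 0.2·1
Solving: h(position 1) = 0.6014, h(position 2) = 0.4459, h(position 3) = 0.4550.
Starting from position 2, the probability is 0.4459.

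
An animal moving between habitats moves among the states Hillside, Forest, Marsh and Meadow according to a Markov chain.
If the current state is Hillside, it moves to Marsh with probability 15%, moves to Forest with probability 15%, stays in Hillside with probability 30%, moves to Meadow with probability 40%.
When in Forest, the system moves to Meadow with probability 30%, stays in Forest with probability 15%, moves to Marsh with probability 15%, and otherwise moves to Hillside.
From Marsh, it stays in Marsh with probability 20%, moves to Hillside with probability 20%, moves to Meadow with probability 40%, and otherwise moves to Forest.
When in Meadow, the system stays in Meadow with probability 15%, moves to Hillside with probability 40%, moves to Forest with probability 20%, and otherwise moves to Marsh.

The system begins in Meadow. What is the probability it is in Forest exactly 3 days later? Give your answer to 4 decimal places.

0.1760

Propagate the distribution vector 3 days from Meadow.
After 0 days: (0.0000, 0.0000, 0.0000, 1.0000)
After 1 day: (0.4000, 0.2000, 0.2500, 0.1500)
After 2 days: (0.3100, 0.1700, 0.1775, 0.3425)
After 3 days: (0.3335, 0.1760, 0.1931, 0.2974)
P(in Forest after 3 days) = 0.1760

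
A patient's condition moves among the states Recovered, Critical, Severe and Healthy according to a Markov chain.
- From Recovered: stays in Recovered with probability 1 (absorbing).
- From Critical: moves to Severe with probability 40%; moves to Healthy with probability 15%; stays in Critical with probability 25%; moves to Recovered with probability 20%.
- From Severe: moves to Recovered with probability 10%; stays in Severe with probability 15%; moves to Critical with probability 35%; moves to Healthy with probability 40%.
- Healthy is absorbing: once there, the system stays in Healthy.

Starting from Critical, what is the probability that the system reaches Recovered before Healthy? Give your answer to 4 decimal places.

Let h(s) be the probability of absorption at Recovered starting from transient state s. Then h(Recovered) = 1 and h(Healthy) = 0. By first-step analysis:
h(Critical) = 0.2·1 + 0.25·h(Critical) + 0.4·h(Severe) + 0.15·0
h(Severe) = 0.1·1 + 0.35·h(Critical) + 0.15·h(Severe) + 0.4·0
Solving: h(Critical) = 0.4221, h(Severe) = 0.2915.
Starting from Critical, the probability is 0.4221.

0.4221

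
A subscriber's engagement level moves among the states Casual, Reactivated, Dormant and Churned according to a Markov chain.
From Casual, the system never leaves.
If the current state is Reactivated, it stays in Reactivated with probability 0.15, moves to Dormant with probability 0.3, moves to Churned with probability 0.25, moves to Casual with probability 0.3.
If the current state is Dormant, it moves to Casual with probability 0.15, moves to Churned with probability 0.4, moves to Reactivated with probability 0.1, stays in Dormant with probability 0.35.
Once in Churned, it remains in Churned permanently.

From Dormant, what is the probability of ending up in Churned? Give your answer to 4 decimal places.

Let h(s) be the probability of absorption at Churned starting from transient state s. Then h(Churned) = 1 and h(Casual) = 0. By first-step analysis:
h(Reactivated) = 0.3·0 + 0.15·h(Reactivated) + 0.3·h(Dormant) + 0.25·1
h(Dormant) = 0.15·0 + 0.1·h(Reactivated) + 0.35·h(Dormant) + 0.4·1
Solving: h(Reactivated) = 0.5407, h(Dormant) = 0.6986.
Starting from Dormant, the probability is 0.6986.

0.6986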